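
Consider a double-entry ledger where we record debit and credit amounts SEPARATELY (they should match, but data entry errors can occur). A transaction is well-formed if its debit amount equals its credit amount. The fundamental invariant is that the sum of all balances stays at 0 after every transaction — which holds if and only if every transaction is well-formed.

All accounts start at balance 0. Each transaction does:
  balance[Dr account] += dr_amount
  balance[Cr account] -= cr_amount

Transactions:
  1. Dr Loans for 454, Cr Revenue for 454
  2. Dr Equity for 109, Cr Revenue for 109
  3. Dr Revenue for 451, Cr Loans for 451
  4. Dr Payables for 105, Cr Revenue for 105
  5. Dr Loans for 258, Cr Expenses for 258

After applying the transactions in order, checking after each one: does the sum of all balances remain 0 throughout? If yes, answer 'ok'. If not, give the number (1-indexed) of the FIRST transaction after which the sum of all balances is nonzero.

Answer: ok

Derivation:
After txn 1: dr=454 cr=454 sum_balances=0
After txn 2: dr=109 cr=109 sum_balances=0
After txn 3: dr=451 cr=451 sum_balances=0
After txn 4: dr=105 cr=105 sum_balances=0
After txn 5: dr=258 cr=258 sum_balances=0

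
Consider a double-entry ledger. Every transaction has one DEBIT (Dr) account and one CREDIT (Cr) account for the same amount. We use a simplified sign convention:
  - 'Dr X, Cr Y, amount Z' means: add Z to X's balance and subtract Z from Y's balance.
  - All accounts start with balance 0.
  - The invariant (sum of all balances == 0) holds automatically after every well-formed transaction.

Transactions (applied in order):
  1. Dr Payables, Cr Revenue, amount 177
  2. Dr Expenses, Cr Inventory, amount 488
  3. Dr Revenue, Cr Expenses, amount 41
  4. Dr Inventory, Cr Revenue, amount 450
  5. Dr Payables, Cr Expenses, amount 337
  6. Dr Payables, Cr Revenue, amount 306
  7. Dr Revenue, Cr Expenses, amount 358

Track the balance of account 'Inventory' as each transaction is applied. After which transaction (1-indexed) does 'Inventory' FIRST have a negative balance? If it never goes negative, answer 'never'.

After txn 1: Inventory=0
After txn 2: Inventory=-488

Answer: 2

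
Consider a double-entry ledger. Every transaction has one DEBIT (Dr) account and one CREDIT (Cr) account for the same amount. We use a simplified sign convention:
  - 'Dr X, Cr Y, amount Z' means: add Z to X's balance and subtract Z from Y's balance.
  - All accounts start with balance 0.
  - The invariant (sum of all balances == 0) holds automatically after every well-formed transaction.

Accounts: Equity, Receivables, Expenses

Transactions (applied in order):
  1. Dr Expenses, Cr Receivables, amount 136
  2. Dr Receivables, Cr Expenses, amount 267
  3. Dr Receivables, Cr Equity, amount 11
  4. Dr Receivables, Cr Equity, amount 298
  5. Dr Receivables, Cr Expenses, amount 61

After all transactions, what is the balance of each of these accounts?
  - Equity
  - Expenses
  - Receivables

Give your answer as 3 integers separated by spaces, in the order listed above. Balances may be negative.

After txn 1 (Dr Expenses, Cr Receivables, amount 136): Expenses=136 Receivables=-136
After txn 2 (Dr Receivables, Cr Expenses, amount 267): Expenses=-131 Receivables=131
After txn 3 (Dr Receivables, Cr Equity, amount 11): Equity=-11 Expenses=-131 Receivables=142
After txn 4 (Dr Receivables, Cr Equity, amount 298): Equity=-309 Expenses=-131 Receivables=440
After txn 5 (Dr Receivables, Cr Expenses, amount 61): Equity=-309 Expenses=-192 Receivables=501

Answer: -309 -192 501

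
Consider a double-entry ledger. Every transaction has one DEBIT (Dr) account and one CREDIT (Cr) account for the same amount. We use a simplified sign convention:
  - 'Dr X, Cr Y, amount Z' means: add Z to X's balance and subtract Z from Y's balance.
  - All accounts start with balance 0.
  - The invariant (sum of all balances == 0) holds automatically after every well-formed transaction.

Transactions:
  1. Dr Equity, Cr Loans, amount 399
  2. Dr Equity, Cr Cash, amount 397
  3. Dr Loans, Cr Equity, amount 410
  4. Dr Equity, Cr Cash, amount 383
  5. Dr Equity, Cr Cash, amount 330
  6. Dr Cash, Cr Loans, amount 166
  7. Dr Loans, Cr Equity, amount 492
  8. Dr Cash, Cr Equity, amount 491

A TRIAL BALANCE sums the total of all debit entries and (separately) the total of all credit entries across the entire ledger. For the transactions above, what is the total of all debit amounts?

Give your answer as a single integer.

Answer: 3068

Derivation:
Txn 1: debit+=399
Txn 2: debit+=397
Txn 3: debit+=410
Txn 4: debit+=383
Txn 5: debit+=330
Txn 6: debit+=166
Txn 7: debit+=492
Txn 8: debit+=491
Total debits = 3068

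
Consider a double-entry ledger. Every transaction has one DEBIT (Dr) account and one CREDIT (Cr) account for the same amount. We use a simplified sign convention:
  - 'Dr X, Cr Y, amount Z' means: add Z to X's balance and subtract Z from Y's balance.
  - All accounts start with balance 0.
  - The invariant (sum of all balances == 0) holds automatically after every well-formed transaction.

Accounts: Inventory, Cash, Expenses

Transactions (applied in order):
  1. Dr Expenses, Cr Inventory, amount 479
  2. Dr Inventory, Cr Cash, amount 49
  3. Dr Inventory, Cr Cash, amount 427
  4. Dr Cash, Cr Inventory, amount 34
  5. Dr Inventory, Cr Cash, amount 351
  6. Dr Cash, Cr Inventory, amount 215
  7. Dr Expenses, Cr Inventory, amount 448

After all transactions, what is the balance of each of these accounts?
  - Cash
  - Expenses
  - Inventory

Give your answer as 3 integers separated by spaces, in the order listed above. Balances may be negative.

After txn 1 (Dr Expenses, Cr Inventory, amount 479): Expenses=479 Inventory=-479
After txn 2 (Dr Inventory, Cr Cash, amount 49): Cash=-49 Expenses=479 Inventory=-430
After txn 3 (Dr Inventory, Cr Cash, amount 427): Cash=-476 Expenses=479 Inventory=-3
After txn 4 (Dr Cash, Cr Inventory, amount 34): Cash=-442 Expenses=479 Inventory=-37
After txn 5 (Dr Inventory, Cr Cash, amount 351): Cash=-793 Expenses=479 Inventory=314
After txn 6 (Dr Cash, Cr Inventory, amount 215): Cash=-578 Expenses=479 Inventory=99
After txn 7 (Dr Expenses, Cr Inventory, amount 448): Cash=-578 Expenses=927 Inventory=-349

Answer: -578 927 -349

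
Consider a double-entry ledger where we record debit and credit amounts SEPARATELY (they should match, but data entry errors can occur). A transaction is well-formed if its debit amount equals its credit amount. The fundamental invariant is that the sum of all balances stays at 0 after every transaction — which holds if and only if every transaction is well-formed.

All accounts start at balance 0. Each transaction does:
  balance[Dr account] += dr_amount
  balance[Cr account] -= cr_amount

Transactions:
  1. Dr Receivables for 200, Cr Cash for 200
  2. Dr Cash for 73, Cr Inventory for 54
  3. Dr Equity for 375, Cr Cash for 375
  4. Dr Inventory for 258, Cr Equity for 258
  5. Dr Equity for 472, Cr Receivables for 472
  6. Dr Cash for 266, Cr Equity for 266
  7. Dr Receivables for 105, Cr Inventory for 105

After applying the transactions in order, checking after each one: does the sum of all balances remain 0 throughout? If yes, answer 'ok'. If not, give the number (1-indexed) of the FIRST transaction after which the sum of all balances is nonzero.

After txn 1: dr=200 cr=200 sum_balances=0
After txn 2: dr=73 cr=54 sum_balances=19
After txn 3: dr=375 cr=375 sum_balances=19
After txn 4: dr=258 cr=258 sum_balances=19
After txn 5: dr=472 cr=472 sum_balances=19
After txn 6: dr=266 cr=266 sum_balances=19
After txn 7: dr=105 cr=105 sum_balances=19

Answer: 2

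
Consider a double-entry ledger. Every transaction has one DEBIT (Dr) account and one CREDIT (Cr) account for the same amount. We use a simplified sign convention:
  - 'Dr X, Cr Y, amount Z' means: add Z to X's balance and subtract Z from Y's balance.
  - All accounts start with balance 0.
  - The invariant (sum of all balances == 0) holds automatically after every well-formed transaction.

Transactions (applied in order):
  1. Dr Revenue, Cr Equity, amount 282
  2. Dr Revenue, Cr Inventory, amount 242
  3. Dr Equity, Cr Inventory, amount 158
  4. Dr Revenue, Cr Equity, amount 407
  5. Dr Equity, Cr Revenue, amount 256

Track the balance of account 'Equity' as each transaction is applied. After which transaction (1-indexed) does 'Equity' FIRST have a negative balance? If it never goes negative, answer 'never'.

Answer: 1

Derivation:
After txn 1: Equity=-282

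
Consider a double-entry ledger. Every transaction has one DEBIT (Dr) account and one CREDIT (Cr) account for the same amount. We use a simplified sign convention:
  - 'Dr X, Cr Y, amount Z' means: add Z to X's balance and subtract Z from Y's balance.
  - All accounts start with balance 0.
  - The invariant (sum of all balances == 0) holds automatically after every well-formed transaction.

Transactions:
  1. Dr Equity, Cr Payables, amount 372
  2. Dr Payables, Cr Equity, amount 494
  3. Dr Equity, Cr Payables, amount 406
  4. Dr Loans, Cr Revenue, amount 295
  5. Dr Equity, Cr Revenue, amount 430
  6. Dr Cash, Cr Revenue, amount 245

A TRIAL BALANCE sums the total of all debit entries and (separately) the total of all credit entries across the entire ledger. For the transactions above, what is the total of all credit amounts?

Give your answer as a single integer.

Answer: 2242

Derivation:
Txn 1: credit+=372
Txn 2: credit+=494
Txn 3: credit+=406
Txn 4: credit+=295
Txn 5: credit+=430
Txn 6: credit+=245
Total credits = 2242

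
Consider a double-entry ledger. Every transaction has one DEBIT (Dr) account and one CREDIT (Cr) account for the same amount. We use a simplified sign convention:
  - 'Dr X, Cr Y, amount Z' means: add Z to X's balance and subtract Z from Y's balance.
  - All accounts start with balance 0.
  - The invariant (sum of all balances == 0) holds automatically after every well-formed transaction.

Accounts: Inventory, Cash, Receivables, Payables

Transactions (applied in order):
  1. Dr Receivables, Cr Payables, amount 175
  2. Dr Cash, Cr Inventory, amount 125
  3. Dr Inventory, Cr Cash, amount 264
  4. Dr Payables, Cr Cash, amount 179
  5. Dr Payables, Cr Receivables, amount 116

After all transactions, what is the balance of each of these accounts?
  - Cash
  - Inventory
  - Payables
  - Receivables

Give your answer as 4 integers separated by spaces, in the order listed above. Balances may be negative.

Answer: -318 139 120 59

Derivation:
After txn 1 (Dr Receivables, Cr Payables, amount 175): Payables=-175 Receivables=175
After txn 2 (Dr Cash, Cr Inventory, amount 125): Cash=125 Inventory=-125 Payables=-175 Receivables=175
After txn 3 (Dr Inventory, Cr Cash, amount 264): Cash=-139 Inventory=139 Payables=-175 Receivables=175
After txn 4 (Dr Payables, Cr Cash, amount 179): Cash=-318 Inventory=139 Payables=4 Receivables=175
After txn 5 (Dr Payables, Cr Receivables, amount 116): Cash=-318 Inventory=139 Payables=120 Receivables=59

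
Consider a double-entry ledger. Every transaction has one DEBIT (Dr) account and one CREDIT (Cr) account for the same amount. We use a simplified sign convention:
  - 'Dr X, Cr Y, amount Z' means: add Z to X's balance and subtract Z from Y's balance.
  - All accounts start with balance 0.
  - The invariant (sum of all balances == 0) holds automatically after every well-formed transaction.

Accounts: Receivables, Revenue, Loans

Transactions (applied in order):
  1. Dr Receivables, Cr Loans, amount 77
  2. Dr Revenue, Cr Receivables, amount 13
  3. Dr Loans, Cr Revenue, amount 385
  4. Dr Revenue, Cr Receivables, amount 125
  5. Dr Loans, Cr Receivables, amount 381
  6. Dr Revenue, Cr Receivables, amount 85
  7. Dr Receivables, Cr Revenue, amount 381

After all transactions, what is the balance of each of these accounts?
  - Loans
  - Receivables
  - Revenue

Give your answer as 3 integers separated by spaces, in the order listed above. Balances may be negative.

After txn 1 (Dr Receivables, Cr Loans, amount 77): Loans=-77 Receivables=77
After txn 2 (Dr Revenue, Cr Receivables, amount 13): Loans=-77 Receivables=64 Revenue=13
After txn 3 (Dr Loans, Cr Revenue, amount 385): Loans=308 Receivables=64 Revenue=-372
After txn 4 (Dr Revenue, Cr Receivables, amount 125): Loans=308 Receivables=-61 Revenue=-247
After txn 5 (Dr Loans, Cr Receivables, amount 381): Loans=689 Receivables=-442 Revenue=-247
After txn 6 (Dr Revenue, Cr Receivables, amount 85): Loans=689 Receivables=-527 Revenue=-162
After txn 7 (Dr Receivables, Cr Revenue, amount 381): Loans=689 Receivables=-146 Revenue=-543

Answer: 689 -146 -543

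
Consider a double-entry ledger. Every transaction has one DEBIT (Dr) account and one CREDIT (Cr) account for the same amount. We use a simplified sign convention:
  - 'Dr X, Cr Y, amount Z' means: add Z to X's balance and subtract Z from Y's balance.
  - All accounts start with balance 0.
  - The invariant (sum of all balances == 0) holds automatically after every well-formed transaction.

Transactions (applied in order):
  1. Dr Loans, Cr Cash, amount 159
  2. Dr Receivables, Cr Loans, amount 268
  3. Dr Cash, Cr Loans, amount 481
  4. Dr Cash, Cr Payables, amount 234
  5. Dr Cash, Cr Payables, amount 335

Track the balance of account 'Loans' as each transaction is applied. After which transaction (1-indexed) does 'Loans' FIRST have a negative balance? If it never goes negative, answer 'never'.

Answer: 2

Derivation:
After txn 1: Loans=159
After txn 2: Loans=-109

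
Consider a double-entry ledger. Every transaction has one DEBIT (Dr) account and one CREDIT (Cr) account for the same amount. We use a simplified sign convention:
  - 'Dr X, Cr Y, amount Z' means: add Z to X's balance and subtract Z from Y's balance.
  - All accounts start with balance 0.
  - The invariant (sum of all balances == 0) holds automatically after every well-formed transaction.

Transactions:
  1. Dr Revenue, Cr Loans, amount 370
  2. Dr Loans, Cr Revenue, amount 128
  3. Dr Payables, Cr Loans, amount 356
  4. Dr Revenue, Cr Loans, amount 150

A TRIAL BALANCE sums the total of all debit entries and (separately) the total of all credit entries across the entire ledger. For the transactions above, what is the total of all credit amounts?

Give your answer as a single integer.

Answer: 1004

Derivation:
Txn 1: credit+=370
Txn 2: credit+=128
Txn 3: credit+=356
Txn 4: credit+=150
Total credits = 1004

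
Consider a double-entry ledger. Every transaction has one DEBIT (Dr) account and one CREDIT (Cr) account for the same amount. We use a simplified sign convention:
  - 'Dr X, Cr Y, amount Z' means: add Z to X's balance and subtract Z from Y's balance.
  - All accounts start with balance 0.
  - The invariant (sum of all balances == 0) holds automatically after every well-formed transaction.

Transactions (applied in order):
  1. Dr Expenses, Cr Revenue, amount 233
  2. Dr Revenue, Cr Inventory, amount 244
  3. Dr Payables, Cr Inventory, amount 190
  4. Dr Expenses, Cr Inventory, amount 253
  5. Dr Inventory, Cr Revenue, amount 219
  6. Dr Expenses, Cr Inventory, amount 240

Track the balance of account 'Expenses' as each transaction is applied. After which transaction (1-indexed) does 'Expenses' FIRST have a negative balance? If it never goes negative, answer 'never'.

Answer: never

Derivation:
After txn 1: Expenses=233
After txn 2: Expenses=233
After txn 3: Expenses=233
After txn 4: Expenses=486
After txn 5: Expenses=486
After txn 6: Expenses=726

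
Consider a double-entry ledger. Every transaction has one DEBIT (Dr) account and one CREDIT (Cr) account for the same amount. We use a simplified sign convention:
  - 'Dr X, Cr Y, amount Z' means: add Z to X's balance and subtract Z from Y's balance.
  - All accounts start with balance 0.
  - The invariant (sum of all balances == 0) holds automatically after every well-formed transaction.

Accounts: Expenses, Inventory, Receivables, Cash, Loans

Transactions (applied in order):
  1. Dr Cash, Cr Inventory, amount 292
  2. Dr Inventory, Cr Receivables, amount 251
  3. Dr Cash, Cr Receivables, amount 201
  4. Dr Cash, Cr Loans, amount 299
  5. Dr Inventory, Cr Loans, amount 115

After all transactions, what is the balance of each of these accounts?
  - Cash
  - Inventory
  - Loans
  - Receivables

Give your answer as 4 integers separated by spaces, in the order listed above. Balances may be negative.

Answer: 792 74 -414 -452

Derivation:
After txn 1 (Dr Cash, Cr Inventory, amount 292): Cash=292 Inventory=-292
After txn 2 (Dr Inventory, Cr Receivables, amount 251): Cash=292 Inventory=-41 Receivables=-251
After txn 3 (Dr Cash, Cr Receivables, amount 201): Cash=493 Inventory=-41 Receivables=-452
After txn 4 (Dr Cash, Cr Loans, amount 299): Cash=792 Inventory=-41 Loans=-299 Receivables=-452
After txn 5 (Dr Inventory, Cr Loans, amount 115): Cash=792 Inventory=74 Loans=-414 Receivables=-452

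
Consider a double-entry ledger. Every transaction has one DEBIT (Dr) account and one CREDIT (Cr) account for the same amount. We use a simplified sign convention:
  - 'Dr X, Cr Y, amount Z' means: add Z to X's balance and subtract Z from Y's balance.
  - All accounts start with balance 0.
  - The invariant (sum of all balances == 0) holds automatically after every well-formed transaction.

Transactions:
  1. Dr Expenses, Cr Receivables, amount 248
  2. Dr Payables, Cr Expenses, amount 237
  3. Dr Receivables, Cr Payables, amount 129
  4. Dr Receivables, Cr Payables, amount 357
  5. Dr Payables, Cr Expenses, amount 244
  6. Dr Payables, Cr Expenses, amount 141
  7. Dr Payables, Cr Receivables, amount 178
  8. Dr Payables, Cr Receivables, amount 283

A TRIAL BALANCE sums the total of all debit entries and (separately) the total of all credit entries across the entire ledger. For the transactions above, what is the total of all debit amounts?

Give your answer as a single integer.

Txn 1: debit+=248
Txn 2: debit+=237
Txn 3: debit+=129
Txn 4: debit+=357
Txn 5: debit+=244
Txn 6: debit+=141
Txn 7: debit+=178
Txn 8: debit+=283
Total debits = 1817

Answer: 1817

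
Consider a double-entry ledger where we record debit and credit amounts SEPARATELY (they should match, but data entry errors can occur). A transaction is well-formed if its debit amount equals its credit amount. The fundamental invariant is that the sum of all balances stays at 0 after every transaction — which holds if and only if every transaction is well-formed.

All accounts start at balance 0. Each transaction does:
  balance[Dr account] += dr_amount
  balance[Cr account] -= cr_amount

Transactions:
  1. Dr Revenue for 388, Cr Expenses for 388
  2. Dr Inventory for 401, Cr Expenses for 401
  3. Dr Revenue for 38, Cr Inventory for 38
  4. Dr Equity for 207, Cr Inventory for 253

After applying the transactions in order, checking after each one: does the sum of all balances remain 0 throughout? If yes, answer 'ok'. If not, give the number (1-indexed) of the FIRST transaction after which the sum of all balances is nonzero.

After txn 1: dr=388 cr=388 sum_balances=0
After txn 2: dr=401 cr=401 sum_balances=0
After txn 3: dr=38 cr=38 sum_balances=0
After txn 4: dr=207 cr=253 sum_balances=-46

Answer: 4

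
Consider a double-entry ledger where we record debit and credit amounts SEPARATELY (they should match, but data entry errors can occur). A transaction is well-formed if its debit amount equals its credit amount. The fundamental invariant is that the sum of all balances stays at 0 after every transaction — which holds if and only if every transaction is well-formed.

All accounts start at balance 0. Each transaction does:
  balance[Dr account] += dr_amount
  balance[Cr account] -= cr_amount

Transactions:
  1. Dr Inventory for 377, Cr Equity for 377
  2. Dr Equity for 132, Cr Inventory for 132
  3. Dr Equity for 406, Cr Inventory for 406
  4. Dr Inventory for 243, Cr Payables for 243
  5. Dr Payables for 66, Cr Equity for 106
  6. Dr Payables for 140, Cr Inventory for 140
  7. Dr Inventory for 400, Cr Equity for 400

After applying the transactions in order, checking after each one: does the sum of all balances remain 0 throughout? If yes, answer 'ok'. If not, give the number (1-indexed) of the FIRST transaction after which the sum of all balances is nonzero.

After txn 1: dr=377 cr=377 sum_balances=0
After txn 2: dr=132 cr=132 sum_balances=0
After txn 3: dr=406 cr=406 sum_balances=0
After txn 4: dr=243 cr=243 sum_balances=0
After txn 5: dr=66 cr=106 sum_balances=-40
After txn 6: dr=140 cr=140 sum_balances=-40
After txn 7: dr=400 cr=400 sum_balances=-40

Answer: 5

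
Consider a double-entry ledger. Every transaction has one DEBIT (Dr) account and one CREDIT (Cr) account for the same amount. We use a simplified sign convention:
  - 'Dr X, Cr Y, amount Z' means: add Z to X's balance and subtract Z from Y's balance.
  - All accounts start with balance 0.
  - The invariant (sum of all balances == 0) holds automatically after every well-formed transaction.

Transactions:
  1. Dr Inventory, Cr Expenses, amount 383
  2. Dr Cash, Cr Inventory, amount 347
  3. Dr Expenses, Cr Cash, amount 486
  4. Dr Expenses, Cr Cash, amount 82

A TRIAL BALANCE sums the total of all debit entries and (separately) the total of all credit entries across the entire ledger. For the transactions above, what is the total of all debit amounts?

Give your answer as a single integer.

Answer: 1298

Derivation:
Txn 1: debit+=383
Txn 2: debit+=347
Txn 3: debit+=486
Txn 4: debit+=82
Total debits = 1298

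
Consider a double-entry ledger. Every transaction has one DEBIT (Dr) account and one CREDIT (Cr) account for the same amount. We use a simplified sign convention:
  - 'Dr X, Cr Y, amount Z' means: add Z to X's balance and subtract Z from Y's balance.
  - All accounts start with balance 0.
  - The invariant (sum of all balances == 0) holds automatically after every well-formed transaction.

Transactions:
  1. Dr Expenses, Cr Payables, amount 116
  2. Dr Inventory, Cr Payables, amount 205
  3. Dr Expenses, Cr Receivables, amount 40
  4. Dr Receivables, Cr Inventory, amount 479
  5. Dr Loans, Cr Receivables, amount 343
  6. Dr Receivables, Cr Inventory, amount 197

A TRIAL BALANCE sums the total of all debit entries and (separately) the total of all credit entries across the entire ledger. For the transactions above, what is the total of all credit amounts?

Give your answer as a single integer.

Txn 1: credit+=116
Txn 2: credit+=205
Txn 3: credit+=40
Txn 4: credit+=479
Txn 5: credit+=343
Txn 6: credit+=197
Total credits = 1380

Answer: 1380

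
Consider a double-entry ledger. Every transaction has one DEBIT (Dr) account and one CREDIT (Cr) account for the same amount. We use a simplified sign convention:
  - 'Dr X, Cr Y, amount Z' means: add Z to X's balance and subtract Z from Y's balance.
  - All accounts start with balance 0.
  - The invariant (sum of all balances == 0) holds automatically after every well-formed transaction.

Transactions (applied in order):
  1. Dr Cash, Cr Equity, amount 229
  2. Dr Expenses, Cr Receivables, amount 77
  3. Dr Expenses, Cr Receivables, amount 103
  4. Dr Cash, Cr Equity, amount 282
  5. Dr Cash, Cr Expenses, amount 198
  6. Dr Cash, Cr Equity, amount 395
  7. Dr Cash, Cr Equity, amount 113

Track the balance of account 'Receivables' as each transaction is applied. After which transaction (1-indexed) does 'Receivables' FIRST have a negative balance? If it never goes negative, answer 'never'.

After txn 1: Receivables=0
After txn 2: Receivables=-77

Answer: 2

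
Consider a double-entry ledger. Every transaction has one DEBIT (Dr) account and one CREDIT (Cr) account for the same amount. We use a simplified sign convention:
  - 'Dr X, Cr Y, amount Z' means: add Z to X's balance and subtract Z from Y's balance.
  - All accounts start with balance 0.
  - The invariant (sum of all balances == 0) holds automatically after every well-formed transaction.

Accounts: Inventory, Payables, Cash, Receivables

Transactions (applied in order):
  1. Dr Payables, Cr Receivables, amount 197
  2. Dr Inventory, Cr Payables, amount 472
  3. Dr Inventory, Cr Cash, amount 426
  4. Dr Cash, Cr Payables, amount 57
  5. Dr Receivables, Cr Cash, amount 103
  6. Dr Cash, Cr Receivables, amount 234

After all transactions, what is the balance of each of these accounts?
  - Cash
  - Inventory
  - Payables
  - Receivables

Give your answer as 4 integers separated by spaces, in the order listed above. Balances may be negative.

After txn 1 (Dr Payables, Cr Receivables, amount 197): Payables=197 Receivables=-197
After txn 2 (Dr Inventory, Cr Payables, amount 472): Inventory=472 Payables=-275 Receivables=-197
After txn 3 (Dr Inventory, Cr Cash, amount 426): Cash=-426 Inventory=898 Payables=-275 Receivables=-197
After txn 4 (Dr Cash, Cr Payables, amount 57): Cash=-369 Inventory=898 Payables=-332 Receivables=-197
After txn 5 (Dr Receivables, Cr Cash, amount 103): Cash=-472 Inventory=898 Payables=-332 Receivables=-94
After txn 6 (Dr Cash, Cr Receivables, amount 234): Cash=-238 Inventory=898 Payables=-332 Receivables=-328

Answer: -238 898 -332 -328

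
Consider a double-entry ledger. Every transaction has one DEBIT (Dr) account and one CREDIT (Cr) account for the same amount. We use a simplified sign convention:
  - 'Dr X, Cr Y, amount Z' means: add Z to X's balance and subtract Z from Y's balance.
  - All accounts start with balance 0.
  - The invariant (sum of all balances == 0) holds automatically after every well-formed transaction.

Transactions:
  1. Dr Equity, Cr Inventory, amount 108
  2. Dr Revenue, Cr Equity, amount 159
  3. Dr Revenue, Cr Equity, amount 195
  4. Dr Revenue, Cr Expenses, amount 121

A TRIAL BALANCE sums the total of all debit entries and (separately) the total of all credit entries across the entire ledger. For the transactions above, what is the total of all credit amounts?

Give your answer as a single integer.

Answer: 583

Derivation:
Txn 1: credit+=108
Txn 2: credit+=159
Txn 3: credit+=195
Txn 4: credit+=121
Total credits = 583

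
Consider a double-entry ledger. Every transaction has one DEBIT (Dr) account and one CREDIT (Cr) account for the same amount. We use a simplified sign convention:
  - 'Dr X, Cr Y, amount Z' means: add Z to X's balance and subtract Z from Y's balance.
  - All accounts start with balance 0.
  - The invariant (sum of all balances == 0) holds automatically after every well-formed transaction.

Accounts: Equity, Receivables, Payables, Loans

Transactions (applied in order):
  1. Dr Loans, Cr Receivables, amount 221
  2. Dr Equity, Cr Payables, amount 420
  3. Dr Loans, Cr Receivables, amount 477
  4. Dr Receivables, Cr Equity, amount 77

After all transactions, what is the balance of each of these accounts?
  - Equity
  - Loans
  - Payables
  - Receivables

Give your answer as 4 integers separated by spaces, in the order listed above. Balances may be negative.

After txn 1 (Dr Loans, Cr Receivables, amount 221): Loans=221 Receivables=-221
After txn 2 (Dr Equity, Cr Payables, amount 420): Equity=420 Loans=221 Payables=-420 Receivables=-221
After txn 3 (Dr Loans, Cr Receivables, amount 477): Equity=420 Loans=698 Payables=-420 Receivables=-698
After txn 4 (Dr Receivables, Cr Equity, amount 77): Equity=343 Loans=698 Payables=-420 Receivables=-621

Answer: 343 698 -420 -621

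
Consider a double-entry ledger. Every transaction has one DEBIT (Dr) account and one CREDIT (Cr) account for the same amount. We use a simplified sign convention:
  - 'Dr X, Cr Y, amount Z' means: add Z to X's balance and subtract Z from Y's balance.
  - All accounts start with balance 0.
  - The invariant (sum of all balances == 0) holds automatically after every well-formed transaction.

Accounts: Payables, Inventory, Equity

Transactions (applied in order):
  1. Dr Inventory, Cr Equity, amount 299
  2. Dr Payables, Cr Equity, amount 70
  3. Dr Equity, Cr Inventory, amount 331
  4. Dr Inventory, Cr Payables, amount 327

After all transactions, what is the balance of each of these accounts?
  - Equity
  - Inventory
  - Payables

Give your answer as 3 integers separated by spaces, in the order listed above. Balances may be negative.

Answer: -38 295 -257

Derivation:
After txn 1 (Dr Inventory, Cr Equity, amount 299): Equity=-299 Inventory=299
After txn 2 (Dr Payables, Cr Equity, amount 70): Equity=-369 Inventory=299 Payables=70
After txn 3 (Dr Equity, Cr Inventory, amount 331): Equity=-38 Inventory=-32 Payables=70
After txn 4 (Dr Inventory, Cr Payables, amount 327): Equity=-38 Inventory=295 Payables=-257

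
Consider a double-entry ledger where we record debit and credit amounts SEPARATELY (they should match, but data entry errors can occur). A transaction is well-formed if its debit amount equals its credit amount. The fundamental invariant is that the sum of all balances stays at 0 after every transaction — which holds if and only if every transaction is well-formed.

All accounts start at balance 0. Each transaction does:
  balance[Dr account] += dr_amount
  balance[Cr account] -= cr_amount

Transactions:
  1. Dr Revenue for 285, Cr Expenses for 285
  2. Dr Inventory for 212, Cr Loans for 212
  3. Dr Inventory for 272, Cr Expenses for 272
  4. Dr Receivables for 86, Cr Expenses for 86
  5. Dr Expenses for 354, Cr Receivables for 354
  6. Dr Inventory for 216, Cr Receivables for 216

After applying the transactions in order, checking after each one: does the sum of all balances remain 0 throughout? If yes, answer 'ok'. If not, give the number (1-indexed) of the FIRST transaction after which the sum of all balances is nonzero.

After txn 1: dr=285 cr=285 sum_balances=0
After txn 2: dr=212 cr=212 sum_balances=0
After txn 3: dr=272 cr=272 sum_balances=0
After txn 4: dr=86 cr=86 sum_balances=0
After txn 5: dr=354 cr=354 sum_balances=0
After txn 6: dr=216 cr=216 sum_balances=0

Answer: ok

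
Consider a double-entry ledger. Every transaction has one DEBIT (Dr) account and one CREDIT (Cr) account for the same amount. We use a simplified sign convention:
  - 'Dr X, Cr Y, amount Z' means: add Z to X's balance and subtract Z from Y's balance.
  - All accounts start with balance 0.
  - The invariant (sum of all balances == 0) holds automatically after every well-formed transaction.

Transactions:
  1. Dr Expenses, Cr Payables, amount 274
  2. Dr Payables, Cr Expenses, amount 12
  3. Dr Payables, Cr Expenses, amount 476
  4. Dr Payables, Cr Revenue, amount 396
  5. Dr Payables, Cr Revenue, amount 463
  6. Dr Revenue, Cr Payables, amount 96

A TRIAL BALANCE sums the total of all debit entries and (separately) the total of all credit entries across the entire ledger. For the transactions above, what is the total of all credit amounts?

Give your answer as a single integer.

Txn 1: credit+=274
Txn 2: credit+=12
Txn 3: credit+=476
Txn 4: credit+=396
Txn 5: credit+=463
Txn 6: credit+=96
Total credits = 1717

Answer: 1717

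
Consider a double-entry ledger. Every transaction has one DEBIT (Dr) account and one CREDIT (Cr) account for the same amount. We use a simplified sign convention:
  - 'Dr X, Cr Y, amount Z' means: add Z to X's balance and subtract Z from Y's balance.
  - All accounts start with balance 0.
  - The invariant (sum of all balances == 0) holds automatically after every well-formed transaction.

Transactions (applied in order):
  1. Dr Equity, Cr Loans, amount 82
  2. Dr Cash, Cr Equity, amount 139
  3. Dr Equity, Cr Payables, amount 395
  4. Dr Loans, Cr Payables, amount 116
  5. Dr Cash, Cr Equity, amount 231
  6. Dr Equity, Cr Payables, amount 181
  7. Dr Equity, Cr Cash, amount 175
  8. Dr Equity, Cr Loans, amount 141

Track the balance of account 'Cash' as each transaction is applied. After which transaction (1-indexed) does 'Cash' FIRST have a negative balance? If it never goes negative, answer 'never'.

Answer: never

Derivation:
After txn 1: Cash=0
After txn 2: Cash=139
After txn 3: Cash=139
After txn 4: Cash=139
After txn 5: Cash=370
After txn 6: Cash=370
After txn 7: Cash=195
After txn 8: Cash=195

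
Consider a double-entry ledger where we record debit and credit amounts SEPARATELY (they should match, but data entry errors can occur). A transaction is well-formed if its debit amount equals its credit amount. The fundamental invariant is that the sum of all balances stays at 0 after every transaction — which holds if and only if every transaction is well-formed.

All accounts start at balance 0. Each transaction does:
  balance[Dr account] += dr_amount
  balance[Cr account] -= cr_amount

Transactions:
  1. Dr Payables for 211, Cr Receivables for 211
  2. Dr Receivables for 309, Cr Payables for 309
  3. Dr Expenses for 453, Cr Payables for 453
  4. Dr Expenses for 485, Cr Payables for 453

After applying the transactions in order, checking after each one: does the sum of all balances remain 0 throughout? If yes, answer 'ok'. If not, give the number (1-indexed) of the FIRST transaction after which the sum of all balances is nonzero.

After txn 1: dr=211 cr=211 sum_balances=0
After txn 2: dr=309 cr=309 sum_balances=0
After txn 3: dr=453 cr=453 sum_balances=0
After txn 4: dr=485 cr=453 sum_balances=32

Answer: 4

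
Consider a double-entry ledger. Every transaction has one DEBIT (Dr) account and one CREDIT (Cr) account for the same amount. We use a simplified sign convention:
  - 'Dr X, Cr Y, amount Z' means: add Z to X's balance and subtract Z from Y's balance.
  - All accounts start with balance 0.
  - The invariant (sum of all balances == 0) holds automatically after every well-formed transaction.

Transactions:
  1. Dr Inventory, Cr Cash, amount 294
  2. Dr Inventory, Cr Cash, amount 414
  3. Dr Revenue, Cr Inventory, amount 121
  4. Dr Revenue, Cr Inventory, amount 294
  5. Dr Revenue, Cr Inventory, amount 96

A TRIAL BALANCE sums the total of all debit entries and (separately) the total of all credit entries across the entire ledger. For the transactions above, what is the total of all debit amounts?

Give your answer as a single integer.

Txn 1: debit+=294
Txn 2: debit+=414
Txn 3: debit+=121
Txn 4: debit+=294
Txn 5: debit+=96
Total debits = 1219

Answer: 1219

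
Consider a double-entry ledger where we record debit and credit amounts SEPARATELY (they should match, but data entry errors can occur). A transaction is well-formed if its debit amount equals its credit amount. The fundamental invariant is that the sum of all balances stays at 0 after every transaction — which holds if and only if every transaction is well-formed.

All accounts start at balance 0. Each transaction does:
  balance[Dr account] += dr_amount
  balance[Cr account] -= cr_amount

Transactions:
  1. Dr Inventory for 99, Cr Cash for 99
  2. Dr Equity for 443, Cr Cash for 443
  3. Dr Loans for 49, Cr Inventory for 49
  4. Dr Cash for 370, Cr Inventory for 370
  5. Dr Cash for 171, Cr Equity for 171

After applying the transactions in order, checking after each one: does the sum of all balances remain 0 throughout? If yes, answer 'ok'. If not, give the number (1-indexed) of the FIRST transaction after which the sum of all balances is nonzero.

Answer: ok

Derivation:
After txn 1: dr=99 cr=99 sum_balances=0
After txn 2: dr=443 cr=443 sum_balances=0
After txn 3: dr=49 cr=49 sum_balances=0
After txn 4: dr=370 cr=370 sum_balances=0
After txn 5: dr=171 cr=171 sum_balances=0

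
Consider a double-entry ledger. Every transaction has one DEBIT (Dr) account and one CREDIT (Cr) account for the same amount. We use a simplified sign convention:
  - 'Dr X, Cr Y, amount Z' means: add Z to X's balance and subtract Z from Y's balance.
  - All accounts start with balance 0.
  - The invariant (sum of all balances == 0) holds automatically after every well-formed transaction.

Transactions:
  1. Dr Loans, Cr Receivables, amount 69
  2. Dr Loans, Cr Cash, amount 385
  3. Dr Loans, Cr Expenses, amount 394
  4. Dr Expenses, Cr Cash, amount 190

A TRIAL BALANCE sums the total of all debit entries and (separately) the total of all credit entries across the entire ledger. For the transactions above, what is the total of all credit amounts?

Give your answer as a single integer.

Answer: 1038

Derivation:
Txn 1: credit+=69
Txn 2: credit+=385
Txn 3: credit+=394
Txn 4: credit+=190
Total credits = 1038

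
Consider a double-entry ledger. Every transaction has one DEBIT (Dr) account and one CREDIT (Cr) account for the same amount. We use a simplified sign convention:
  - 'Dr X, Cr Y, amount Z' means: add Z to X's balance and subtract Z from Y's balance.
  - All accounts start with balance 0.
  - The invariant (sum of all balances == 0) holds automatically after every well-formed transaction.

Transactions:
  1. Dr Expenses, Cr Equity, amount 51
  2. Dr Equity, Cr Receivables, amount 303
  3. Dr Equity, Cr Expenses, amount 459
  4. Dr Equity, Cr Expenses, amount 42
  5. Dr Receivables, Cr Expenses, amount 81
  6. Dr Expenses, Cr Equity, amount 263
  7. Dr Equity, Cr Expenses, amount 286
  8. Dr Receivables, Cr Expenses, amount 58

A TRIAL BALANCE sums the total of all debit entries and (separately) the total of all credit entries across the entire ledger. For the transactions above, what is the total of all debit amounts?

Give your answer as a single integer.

Answer: 1543

Derivation:
Txn 1: debit+=51
Txn 2: debit+=303
Txn 3: debit+=459
Txn 4: debit+=42
Txn 5: debit+=81
Txn 6: debit+=263
Txn 7: debit+=286
Txn 8: debit+=58
Total debits = 1543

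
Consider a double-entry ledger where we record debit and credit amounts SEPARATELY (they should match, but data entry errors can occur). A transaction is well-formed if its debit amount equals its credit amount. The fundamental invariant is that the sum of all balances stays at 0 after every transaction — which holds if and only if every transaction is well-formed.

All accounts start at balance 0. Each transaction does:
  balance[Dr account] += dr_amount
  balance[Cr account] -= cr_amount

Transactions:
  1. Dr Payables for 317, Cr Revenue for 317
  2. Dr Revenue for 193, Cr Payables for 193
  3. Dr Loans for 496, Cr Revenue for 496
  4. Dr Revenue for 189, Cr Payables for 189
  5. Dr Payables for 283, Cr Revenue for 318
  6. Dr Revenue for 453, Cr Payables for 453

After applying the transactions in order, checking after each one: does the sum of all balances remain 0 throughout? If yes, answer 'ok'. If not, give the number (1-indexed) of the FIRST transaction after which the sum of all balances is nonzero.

Answer: 5

Derivation:
After txn 1: dr=317 cr=317 sum_balances=0
After txn 2: dr=193 cr=193 sum_balances=0
After txn 3: dr=496 cr=496 sum_balances=0
After txn 4: dr=189 cr=189 sum_balances=0
After txn 5: dr=283 cr=318 sum_balances=-35
After txn 6: dr=453 cr=453 sum_balances=-35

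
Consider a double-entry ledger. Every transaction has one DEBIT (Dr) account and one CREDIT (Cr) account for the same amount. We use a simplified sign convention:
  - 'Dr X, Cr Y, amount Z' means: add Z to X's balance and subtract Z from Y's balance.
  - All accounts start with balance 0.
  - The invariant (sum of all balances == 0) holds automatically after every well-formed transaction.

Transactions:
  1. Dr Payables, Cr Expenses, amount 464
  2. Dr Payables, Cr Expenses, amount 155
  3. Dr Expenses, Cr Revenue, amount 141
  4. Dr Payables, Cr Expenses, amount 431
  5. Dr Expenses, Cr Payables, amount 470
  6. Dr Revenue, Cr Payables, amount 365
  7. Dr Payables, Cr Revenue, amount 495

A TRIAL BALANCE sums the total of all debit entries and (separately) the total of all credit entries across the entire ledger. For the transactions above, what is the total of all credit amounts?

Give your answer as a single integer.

Answer: 2521

Derivation:
Txn 1: credit+=464
Txn 2: credit+=155
Txn 3: credit+=141
Txn 4: credit+=431
Txn 5: credit+=470
Txn 6: credit+=365
Txn 7: credit+=495
Total credits = 2521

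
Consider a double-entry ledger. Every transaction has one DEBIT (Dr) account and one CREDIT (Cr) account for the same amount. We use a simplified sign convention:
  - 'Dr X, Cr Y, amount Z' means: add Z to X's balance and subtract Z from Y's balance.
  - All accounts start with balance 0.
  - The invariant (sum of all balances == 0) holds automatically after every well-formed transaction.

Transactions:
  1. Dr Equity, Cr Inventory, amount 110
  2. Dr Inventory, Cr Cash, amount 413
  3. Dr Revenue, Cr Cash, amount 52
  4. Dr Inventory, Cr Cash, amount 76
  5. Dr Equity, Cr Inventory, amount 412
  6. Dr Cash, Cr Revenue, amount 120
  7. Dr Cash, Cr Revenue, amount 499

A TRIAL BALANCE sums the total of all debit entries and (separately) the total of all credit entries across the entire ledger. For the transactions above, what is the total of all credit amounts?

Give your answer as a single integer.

Txn 1: credit+=110
Txn 2: credit+=413
Txn 3: credit+=52
Txn 4: credit+=76
Txn 5: credit+=412
Txn 6: credit+=120
Txn 7: credit+=499
Total credits = 1682

Answer: 1682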